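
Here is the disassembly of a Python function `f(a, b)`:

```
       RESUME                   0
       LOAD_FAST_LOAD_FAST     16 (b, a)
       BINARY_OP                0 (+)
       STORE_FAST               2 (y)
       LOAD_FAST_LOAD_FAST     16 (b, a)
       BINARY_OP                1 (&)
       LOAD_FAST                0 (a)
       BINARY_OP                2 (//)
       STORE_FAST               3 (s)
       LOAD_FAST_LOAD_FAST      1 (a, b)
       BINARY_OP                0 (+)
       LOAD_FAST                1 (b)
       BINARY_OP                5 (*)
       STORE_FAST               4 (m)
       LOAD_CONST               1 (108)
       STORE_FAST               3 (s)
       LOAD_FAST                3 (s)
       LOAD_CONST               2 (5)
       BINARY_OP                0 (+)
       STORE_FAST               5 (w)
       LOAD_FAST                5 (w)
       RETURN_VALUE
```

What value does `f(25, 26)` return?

113

LOAD_FAST_LOAD_FAST b,a → push 26,25. Stack: [26, 25]
BINARY_OP + → 26 + 25 = 51. Stack: [51]
STORE_FAST y → y=51. Stack: []
LOAD_FAST_LOAD_FAST b,a → push 26,25. Stack: [26, 25]
BINARY_OP & → 26 & 25 = 24. Stack: [24]
LOAD_FAST a → push 25. Stack: [24, 25]
BINARY_OP // → 24 // 25 = 0. Stack: [0]
STORE_FAST s → s=0. Stack: []
LOAD_FAST_LOAD_FAST a,b → push 25,26. Stack: [25, 26]
BINARY_OP + → 25 + 26 = 51. Stack: [51]
LOAD_FAST b → push 26. Stack: [51, 26]
BINARY_OP * → 51 * 26 = 1326. Stack: [1326]
STORE_FAST m → m=1326. Stack: []
LOAD_CONST → push 108. Stack: [108]
STORE_FAST s → s=108. Stack: []
LOAD_FAST s → push 108. Stack: [108]
LOAD_CONST → push 5. Stack: [108, 5]
BINARY_OP + → 108 + 5 = 113. Stack: [113]
STORE_FAST w → w=113. Stack: []
LOAD_FAST w → push 113. Stack: [113]
RETURN_VALUE → return 113.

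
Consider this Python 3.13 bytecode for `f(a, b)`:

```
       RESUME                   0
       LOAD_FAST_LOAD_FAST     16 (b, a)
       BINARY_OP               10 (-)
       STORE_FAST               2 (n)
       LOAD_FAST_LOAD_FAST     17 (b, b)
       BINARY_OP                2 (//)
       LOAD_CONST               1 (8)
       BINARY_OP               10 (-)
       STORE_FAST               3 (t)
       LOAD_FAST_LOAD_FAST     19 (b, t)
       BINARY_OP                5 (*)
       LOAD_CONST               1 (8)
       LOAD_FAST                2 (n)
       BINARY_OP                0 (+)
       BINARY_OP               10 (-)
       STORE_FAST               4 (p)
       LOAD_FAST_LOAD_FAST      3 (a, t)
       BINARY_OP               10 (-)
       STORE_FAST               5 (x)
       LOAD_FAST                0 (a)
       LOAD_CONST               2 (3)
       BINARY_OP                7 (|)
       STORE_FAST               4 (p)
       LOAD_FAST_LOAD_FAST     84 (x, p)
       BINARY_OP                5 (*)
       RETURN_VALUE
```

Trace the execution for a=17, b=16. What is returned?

456

LOAD_FAST_LOAD_FAST b,a → push 16,17. Stack: [16, 17]
BINARY_OP - → 16 - 17 = -1. Stack: [-1]
STORE_FAST n → n=-1. Stack: []
LOAD_FAST_LOAD_FAST b,b → push 16,16. Stack: [16, 16]
BINARY_OP // → 16 // 16 = 1. Stack: [1]
LOAD_CONST → push 8. Stack: [1, 8]
BINARY_OP - → 1 - 8 = -7. Stack: [-7]
STORE_FAST t → t=-7. Stack: []
LOAD_FAST_LOAD_FAST b,t → push 16,-7. Stack: [16, -7]
BINARY_OP * → 16 * -7 = -112. Stack: [-112]
LOAD_CONST → push 8. Stack: [-112, 8]
LOAD_FAST n → push -1. Stack: [-112, 8, -1]
BINARY_OP + → 8 + -1 = 7. Stack: [-112, 7]
BINARY_OP - → -112 - 7 = -119. Stack: [-119]
STORE_FAST p → p=-119. Stack: []
LOAD_FAST_LOAD_FAST a,t → push 17,-7. Stack: [17, -7]
BINARY_OP - → 17 - -7 = 24. Stack: [24]
STORE_FAST x → x=24. Stack: []
LOAD_FAST a → push 17. Stack: [17]
LOAD_CONST → push 3. Stack: [17, 3]
BINARY_OP | → 17 | 3 = 19. Stack: [19]
STORE_FAST p → p=19. Stack: []
LOAD_FAST_LOAD_FAST x,p → push 24,19. Stack: [24, 19]
BINARY_OP * → 24 * 19 = 456. Stack: [456]
RETURN_VALUE → return 456.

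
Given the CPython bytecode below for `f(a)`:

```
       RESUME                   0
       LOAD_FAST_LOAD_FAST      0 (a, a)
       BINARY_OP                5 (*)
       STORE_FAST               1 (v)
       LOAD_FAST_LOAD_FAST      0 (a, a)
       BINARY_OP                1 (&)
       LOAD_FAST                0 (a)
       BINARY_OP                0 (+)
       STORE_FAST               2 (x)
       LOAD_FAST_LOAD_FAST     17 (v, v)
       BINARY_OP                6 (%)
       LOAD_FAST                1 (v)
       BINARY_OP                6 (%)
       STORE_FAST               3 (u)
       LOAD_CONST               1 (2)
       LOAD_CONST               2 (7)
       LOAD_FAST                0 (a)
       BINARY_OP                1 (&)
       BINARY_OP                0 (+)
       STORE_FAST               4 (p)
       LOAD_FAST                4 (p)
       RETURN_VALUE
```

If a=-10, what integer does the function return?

LOAD_FAST_LOAD_FAST a,a → push -10,-10. Stack: [-10, -10]
BINARY_OP * → -10 * -10 = 100. Stack: [100]
STORE_FAST v → v=100. Stack: []
LOAD_FAST_LOAD_FAST a,a → push -10,-10. Stack: [-10, -10]
BINARY_OP & → -10 & -10 = -10. Stack: [-10]
LOAD_FAST a → push -10. Stack: [-10, -10]
BINARY_OP + → -10 + -10 = -20. Stack: [-20]
STORE_FAST x → x=-20. Stack: []
LOAD_FAST_LOAD_FAST v,v → push 100,100. Stack: [100, 100]
BINARY_OP % → 100 % 100 = 0. Stack: [0]
LOAD_FAST v → push 100. Stack: [0, 100]
BINARY_OP % → 0 % 100 = 0. Stack: [0]
STORE_FAST u → u=0. Stack: []
LOAD_CONST → push 2. Stack: [2]
LOAD_CONST → push 7. Stack: [2, 7]
LOAD_FAST a → push -10. Stack: [2, 7, -10]
BINARY_OP & → 7 & -10 = 6. Stack: [2, 6]
BINARY_OP + → 2 + 6 = 8. Stack: [8]
STORE_FAST p → p=8. Stack: []
LOAD_FAST p → push 8. Stack: [8]
RETURN_VALUE → return 8.

8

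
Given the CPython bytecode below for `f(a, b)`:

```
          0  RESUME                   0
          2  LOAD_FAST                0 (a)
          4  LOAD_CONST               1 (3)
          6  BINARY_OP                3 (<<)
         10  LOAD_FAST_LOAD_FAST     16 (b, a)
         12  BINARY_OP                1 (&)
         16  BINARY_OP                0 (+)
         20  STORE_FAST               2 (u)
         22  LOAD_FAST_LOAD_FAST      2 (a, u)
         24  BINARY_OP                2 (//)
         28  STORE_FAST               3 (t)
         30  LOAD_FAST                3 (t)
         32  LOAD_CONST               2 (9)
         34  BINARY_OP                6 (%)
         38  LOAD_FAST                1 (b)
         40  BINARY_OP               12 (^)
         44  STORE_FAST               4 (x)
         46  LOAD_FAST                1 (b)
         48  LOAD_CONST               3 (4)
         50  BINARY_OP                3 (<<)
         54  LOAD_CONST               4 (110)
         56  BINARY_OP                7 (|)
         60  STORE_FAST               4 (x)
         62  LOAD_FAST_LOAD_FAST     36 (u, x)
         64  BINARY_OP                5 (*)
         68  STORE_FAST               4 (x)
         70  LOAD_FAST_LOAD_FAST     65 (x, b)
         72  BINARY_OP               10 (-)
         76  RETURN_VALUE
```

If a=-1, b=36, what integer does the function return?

LOAD_FAST a → push -1. Stack: [-1]
LOAD_CONST → push 3. Stack: [-1, 3]
BINARY_OP << → -1 << 3 = -8. Stack: [-8]
LOAD_FAST_LOAD_FAST b,a → push 36,-1. Stack: [-8, 36, -1]
BINARY_OP & → 36 & -1 = 36. Stack: [-8, 36]
BINARY_OP + → -8 + 36 = 28. Stack: [28]
STORE_FAST u → u=28. Stack: []
LOAD_FAST_LOAD_FAST a,u → push -1,28. Stack: [-1, 28]
BINARY_OP // → -1 // 28 = -1. Stack: [-1]
STORE_FAST t → t=-1. Stack: []
LOAD_FAST t → push -1. Stack: [-1]
LOAD_CONST → push 9. Stack: [-1, 9]
BINARY_OP % → -1 % 9 = 8. Stack: [8]
LOAD_FAST b → push 36. Stack: [8, 36]
BINARY_OP ^ → 8 ^ 36 = 44. Stack: [44]
STORE_FAST x → x=44. Stack: []
LOAD_FAST b → push 36. Stack: [36]
LOAD_CONST → push 4. Stack: [36, 4]
BINARY_OP << → 36 << 4 = 576. Stack: [576]
LOAD_CONST → push 110. Stack: [576, 110]
BINARY_OP | → 576 | 110 = 622. Stack: [622]
STORE_FAST x → x=622. Stack: []
LOAD_FAST_LOAD_FAST u,x → push 28,622. Stack: [28, 622]
BINARY_OP * → 28 * 622 = 17416. Stack: [17416]
STORE_FAST x → x=17416. Stack: []
LOAD_FAST_LOAD_FAST x,b → push 17416,36. Stack: [17416, 36]
BINARY_OP - → 17416 - 36 = 17380. Stack: [17380]
RETURN_VALUE → return 17380.

17380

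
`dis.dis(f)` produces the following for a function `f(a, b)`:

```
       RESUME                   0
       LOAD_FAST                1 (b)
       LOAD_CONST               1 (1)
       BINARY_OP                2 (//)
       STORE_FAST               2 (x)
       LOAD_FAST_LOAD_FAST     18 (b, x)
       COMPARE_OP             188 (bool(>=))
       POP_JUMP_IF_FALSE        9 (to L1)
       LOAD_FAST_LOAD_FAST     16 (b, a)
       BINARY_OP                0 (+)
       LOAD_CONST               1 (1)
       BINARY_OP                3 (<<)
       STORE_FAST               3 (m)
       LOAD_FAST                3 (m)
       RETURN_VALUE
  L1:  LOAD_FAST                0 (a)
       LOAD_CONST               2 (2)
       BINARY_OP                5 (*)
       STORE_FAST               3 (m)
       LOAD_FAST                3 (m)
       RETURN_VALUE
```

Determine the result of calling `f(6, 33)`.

78

LOAD_FAST b → push 33. Stack: [33]
LOAD_CONST → push 1. Stack: [33, 1]
BINARY_OP // → 33 // 1 = 33. Stack: [33]
STORE_FAST x → x=33. Stack: []
LOAD_FAST_LOAD_FAST b,x → push 33,33. Stack: [33, 33]
COMPARE_OP bool(>=) → 33 vs 33 = True. Stack: [True]
POP_JUMP_IF_FALSE → pop True; no jump. Stack: []
LOAD_FAST_LOAD_FAST b,a → push 33,6. Stack: [33, 6]
BINARY_OP + → 33 + 6 = 39. Stack: [39]
LOAD_CONST → push 1. Stack: [39, 1]
BINARY_OP << → 39 << 1 = 78. Stack: [78]
STORE_FAST m → m=78. Stack: []
LOAD_FAST m → push 78. Stack: [78]
RETURN_VALUE → return 78.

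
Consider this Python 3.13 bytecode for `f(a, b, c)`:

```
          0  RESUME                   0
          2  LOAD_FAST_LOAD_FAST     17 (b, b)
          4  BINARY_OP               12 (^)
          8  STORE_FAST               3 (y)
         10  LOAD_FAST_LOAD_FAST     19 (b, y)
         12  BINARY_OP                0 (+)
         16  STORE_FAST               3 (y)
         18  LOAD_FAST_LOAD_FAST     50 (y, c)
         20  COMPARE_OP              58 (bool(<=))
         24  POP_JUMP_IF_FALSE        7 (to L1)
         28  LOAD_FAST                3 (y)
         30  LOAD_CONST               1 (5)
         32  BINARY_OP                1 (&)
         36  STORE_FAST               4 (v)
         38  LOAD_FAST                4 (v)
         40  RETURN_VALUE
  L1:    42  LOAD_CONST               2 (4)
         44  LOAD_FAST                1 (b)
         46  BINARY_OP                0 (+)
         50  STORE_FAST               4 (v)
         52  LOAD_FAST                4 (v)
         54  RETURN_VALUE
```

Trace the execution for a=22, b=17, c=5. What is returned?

LOAD_FAST_LOAD_FAST b,b → push 17,17. Stack: [17, 17]
BINARY_OP ^ → 17 ^ 17 = 0. Stack: [0]
STORE_FAST y → y=0. Stack: []
LOAD_FAST_LOAD_FAST b,y → push 17,0. Stack: [17, 0]
BINARY_OP + → 17 + 0 = 17. Stack: [17]
STORE_FAST y → y=17. Stack: []
LOAD_FAST_LOAD_FAST y,c → push 17,5. Stack: [17, 5]
COMPARE_OP bool(<=) → 17 vs 5 = False. Stack: [False]
POP_JUMP_IF_FALSE → pop False; jump. Stack: []
LOAD_CONST → push 4. Stack: [4]
LOAD_FAST b → push 17. Stack: [4, 17]
BINARY_OP + → 4 + 17 = 21. Stack: [21]
STORE_FAST v → v=21. Stack: []
LOAD_FAST v → push 21. Stack: [21]
RETURN_VALUE → return 21.

21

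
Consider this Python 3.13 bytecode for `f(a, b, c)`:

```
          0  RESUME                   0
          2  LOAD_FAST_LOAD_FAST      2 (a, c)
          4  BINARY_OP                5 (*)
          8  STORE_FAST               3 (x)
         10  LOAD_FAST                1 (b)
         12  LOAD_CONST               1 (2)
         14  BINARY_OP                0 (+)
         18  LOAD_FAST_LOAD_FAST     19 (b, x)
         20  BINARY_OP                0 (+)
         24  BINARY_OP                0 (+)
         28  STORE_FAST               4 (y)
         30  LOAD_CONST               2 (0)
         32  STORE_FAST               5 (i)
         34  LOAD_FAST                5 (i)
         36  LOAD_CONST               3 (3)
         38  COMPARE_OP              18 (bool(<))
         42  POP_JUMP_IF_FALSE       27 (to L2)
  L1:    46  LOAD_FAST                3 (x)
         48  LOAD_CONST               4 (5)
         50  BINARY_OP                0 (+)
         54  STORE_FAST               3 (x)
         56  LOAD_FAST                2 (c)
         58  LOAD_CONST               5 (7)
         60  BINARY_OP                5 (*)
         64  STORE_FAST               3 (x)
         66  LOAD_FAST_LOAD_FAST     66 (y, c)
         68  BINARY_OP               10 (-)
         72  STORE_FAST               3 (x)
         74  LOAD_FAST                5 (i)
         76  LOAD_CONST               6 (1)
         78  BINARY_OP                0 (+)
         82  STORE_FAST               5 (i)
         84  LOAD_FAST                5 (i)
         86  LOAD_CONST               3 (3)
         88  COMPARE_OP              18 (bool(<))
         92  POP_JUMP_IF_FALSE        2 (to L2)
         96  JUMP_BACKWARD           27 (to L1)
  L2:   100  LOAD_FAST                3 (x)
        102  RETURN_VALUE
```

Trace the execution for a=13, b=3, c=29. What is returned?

356

LOAD_FAST_LOAD_FAST a,c → push 13,29
BINARY_OP * → 13 * 29 = 377
STORE_FAST x → x=377
LOAD_FAST b → push 3
LOAD_CONST → push 2
BINARY_OP + → 3 + 2 = 5
LOAD_FAST_LOAD_FAST b,x → push 3,377
BINARY_OP + → 3 + 377 = 380
BINARY_OP + → 5 + 380 = 385
STORE_FAST y → y=385
LOAD_CONST → push 0
STORE_FAST i → i=0
LOAD_FAST i → push 0
LOAD_CONST → push 3
COMPARE_OP bool(<) → 0 vs 3 = True
POP_JUMP_IF_FALSE → pop True; no jump
LOAD_FAST x → push 377
LOAD_CONST → push 5
BINARY_OP + → 377 + 5 = 382
STORE_FAST x → x=382
LOAD_FAST c → push 29
LOAD_CONST → push 7
BINARY_OP * → 29 * 7 = 203
STORE_FAST x → x=203
LOAD_FAST_LOAD_FAST y,c → push 385,29
BINARY_OP - → 385 - 29 = 356
STORE_FAST x → x=356
LOAD_FAST i → push 0
LOAD_CONST → push 1
BINARY_OP + → 0 + 1 = 1
STORE_FAST i → i=1
LOAD_FAST i → push 1
LOAD_CONST → push 3
COMPARE_OP bool(<) → 1 vs 3 = True
POP_JUMP_IF_FALSE → pop True; no jump
LOAD_FAST x → push 356
LOAD_CONST → push 5
BINARY_OP + → 356 + 5 = 361
STORE_FAST x → x=361
LOAD_FAST c → push 29
LOAD_CONST → push 7
BINARY_OP * → 29 * 7 = 203
STORE_FAST x → x=203
LOAD_FAST_LOAD_FAST y,c → push 385,29
BINARY_OP - → 385 - 29 = 356
STORE_FAST x → x=356
LOAD_FAST i → push 1
LOAD_CONST → push 1
BINARY_OP + → 1 + 1 = 2
STORE_FAST i → i=2
LOAD_FAST i → push 2
LOAD_CONST → push 3
COMPARE_OP bool(<) → 2 vs 3 = True
POP_JUMP_IF_FALSE → pop True; no jump
LOAD_FAST x → push 356
LOAD_CONST → push 5
BINARY_OP + → 356 + 5 = 361
STORE_FAST x → x=361
LOAD_FAST c → push 29
LOAD_CONST → push 7
BINARY_OP * → 29 * 7 = 203
STORE_FAST x → x=203
LOAD_FAST_LOAD_FAST y,c → push 385,29
BINARY_OP - → 385 - 29 = 356
STORE_FAST x → x=356
LOAD_FAST i → push 2
LOAD_CONST → push 1
BINARY_OP + → 2 + 1 = 3
STORE_FAST i → i=3
LOAD_FAST i → push 3
LOAD_CONST → push 3
COMPARE_OP bool(<) → 3 vs 3 = False
POP_JUMP_IF_FALSE → pop False; jump
LOAD_FAST x → push 356
RETURN_VALUE → return 356.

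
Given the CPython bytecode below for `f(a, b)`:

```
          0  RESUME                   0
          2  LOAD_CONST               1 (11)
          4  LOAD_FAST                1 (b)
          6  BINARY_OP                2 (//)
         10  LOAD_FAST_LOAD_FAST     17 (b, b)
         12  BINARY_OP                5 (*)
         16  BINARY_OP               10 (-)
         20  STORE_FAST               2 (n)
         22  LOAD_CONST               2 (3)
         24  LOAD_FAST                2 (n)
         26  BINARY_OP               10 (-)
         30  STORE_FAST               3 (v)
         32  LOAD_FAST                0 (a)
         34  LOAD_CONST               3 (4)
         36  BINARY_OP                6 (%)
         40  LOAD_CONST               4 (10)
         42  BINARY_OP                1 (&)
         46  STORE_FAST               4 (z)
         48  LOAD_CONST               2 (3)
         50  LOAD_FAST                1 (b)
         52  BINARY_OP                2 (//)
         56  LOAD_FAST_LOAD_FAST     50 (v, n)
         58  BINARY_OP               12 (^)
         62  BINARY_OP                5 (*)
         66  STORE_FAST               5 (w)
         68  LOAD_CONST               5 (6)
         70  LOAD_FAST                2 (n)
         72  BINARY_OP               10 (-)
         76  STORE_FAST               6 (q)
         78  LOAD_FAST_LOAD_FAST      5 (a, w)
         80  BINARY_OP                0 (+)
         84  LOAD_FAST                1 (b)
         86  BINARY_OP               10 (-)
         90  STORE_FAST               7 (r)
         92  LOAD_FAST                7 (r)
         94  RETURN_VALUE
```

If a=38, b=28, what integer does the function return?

LOAD_CONST → push 11. Stack: [11]
LOAD_FAST b → push 28. Stack: [11, 28]
BINARY_OP // → 11 // 28 = 0. Stack: [0]
LOAD_FAST_LOAD_FAST b,b → push 28,28. Stack: [0, 28, 28]
BINARY_OP * → 28 * 28 = 784. Stack: [0, 784]
BINARY_OP - → 0 - 784 = -784. Stack: [-784]
STORE_FAST n → n=-784. Stack: []
LOAD_CONST → push 3. Stack: [3]
LOAD_FAST n → push -784. Stack: [3, -784]
BINARY_OP - → 3 - -784 = 787. Stack: [787]
STORE_FAST v → v=787. Stack: []
LOAD_FAST a → push 38. Stack: [38]
LOAD_CONST → push 4. Stack: [38, 4]
BINARY_OP % → 38 % 4 = 2. Stack: [2]
LOAD_CONST → push 10. Stack: [2, 10]
BINARY_OP & → 2 & 10 = 2. Stack: [2]
STORE_FAST z → z=2. Stack: []
LOAD_CONST → push 3. Stack: [3]
LOAD_FAST b → push 28. Stack: [3, 28]
BINARY_OP // → 3 // 28 = 0. Stack: [0]
LOAD_FAST_LOAD_FAST v,n → push 787,-784. Stack: [0, 787, -784]
BINARY_OP ^ → 787 ^ -784 = -29. Stack: [0, -29]
BINARY_OP * → 0 * -29 = 0. Stack: [0]
STORE_FAST w → w=0. Stack: []
LOAD_CONST → push 6. Stack: [6]
LOAD_FAST n → push -784. Stack: [6, -784]
BINARY_OP - → 6 - -784 = 790. Stack: [790]
STORE_FAST q → q=790. Stack: []
LOAD_FAST_LOAD_FAST a,w → push 38,0. Stack: [38, 0]
BINARY_OP + → 38 + 0 = 38. Stack: [38]
LOAD_FAST b → push 28. Stack: [38, 28]
BINARY_OP - → 38 - 28 = 10. Stack: [10]
STORE_FAST r → r=10. Stack: []
LOAD_FAST r → push 10. Stack: [10]
RETURN_VALUE → return 10.

10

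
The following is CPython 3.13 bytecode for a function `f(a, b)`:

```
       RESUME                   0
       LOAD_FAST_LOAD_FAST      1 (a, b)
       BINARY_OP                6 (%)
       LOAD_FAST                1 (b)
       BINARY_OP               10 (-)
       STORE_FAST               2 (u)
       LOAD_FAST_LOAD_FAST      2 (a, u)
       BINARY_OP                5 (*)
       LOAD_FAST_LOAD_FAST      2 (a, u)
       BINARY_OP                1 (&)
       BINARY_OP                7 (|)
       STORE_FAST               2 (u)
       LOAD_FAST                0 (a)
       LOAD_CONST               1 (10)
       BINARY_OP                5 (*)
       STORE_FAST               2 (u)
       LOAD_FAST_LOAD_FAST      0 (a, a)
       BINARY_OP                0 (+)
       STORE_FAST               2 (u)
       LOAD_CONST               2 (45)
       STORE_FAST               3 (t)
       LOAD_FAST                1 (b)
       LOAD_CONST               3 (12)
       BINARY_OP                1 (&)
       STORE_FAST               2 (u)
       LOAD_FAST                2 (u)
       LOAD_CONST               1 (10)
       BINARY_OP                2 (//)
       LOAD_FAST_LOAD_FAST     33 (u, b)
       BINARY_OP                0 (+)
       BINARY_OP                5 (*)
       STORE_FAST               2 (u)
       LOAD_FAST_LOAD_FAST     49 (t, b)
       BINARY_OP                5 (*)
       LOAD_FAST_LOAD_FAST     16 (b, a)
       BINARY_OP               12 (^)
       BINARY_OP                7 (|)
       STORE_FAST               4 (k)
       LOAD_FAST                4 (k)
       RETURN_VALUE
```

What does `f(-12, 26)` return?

-2

LOAD_FAST_LOAD_FAST a,b → push -12,26. Stack: [-12, 26]
BINARY_OP % → -12 % 26 = 14. Stack: [14]
LOAD_FAST b → push 26. Stack: [14, 26]
BINARY_OP - → 14 - 26 = -12. Stack: [-12]
STORE_FAST u → u=-12. Stack: []
LOAD_FAST_LOAD_FAST a,u → push -12,-12. Stack: [-12, -12]
BINARY_OP * → -12 * -12 = 144. Stack: [144]
LOAD_FAST_LOAD_FAST a,u → push -12,-12. Stack: [144, -12, -12]
BINARY_OP & → -12 & -12 = -12. Stack: [144, -12]
BINARY_OP | → 144 | -12 = -12. Stack: [-12]
STORE_FAST u → u=-12. Stack: []
LOAD_FAST a → push -12. Stack: [-12]
LOAD_CONST → push 10. Stack: [-12, 10]
BINARY_OP * → -12 * 10 = -120. Stack: [-120]
STORE_FAST u → u=-120. Stack: []
LOAD_FAST_LOAD_FAST a,a → push -12,-12. Stack: [-12, -12]
BINARY_OP + → -12 + -12 = -24. Stack: [-24]
STORE_FAST u → u=-24. Stack: []
LOAD_CONST → push 45. Stack: [45]
STORE_FAST t → t=45. Stack: []
LOAD_FAST b → push 26. Stack: [26]
LOAD_CONST → push 12. Stack: [26, 12]
BINARY_OP & → 26 & 12 = 8. Stack: [8]
STORE_FAST u → u=8. Stack: []
LOAD_FAST u → push 8. Stack: [8]
LOAD_CONST → push 10. Stack: [8, 10]
BINARY_OP // → 8 // 10 = 0. Stack: [0]
LOAD_FAST_LOAD_FAST u,b → push 8,26. Stack: [0, 8, 26]
BINARY_OP + → 8 + 26 = 34. Stack: [0, 34]
BINARY_OP * → 0 * 34 = 0. Stack: [0]
STORE_FAST u → u=0. Stack: []
LOAD_FAST_LOAD_FAST t,b → push 45,26. Stack: [45, 26]
BINARY_OP * → 45 * 26 = 1170. Stack: [1170]
LOAD_FAST_LOAD_FAST b,a → push 26,-12. Stack: [1170, 26, -12]
BINARY_OP ^ → 26 ^ -12 = -18. Stack: [1170, -18]
BINARY_OP | → 1170 | -18 = -2. Stack: [-2]
STORE_FAST k → k=-2. Stack: []
LOAD_FAST k → push -2. Stack: [-2]
RETURN_VALUE → return -2.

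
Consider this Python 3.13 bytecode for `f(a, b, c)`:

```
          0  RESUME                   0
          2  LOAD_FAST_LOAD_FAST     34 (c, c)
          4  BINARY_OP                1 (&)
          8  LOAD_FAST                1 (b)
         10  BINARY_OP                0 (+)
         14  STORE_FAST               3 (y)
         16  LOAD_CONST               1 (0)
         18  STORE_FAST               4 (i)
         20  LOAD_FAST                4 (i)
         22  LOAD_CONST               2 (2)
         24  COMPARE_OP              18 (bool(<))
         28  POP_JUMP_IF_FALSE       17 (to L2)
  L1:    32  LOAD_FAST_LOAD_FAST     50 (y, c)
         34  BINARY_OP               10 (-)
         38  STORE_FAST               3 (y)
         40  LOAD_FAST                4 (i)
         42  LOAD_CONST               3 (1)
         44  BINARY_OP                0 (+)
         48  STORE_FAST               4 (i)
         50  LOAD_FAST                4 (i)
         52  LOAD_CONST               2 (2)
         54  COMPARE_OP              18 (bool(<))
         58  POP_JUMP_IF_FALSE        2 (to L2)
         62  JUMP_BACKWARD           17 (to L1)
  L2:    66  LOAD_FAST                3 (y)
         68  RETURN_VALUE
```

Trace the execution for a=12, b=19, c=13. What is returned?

6

LOAD_FAST_LOAD_FAST c,c → push 13,13. Stack: [13, 13]
BINARY_OP & → 13 & 13 = 13. Stack: [13]
LOAD_FAST b → push 19. Stack: [13, 19]
BINARY_OP + → 13 + 19 = 32. Stack: [32]
STORE_FAST y → y=32. Stack: []
LOAD_CONST → push 0. Stack: [0]
STORE_FAST i → i=0. Stack: []
LOAD_FAST i → push 0. Stack: [0]
LOAD_CONST → push 2. Stack: [0, 2]
COMPARE_OP bool(<) → 0 vs 2 = True. Stack: [True]
POP_JUMP_IF_FALSE → pop True; no jump. Stack: []
LOAD_FAST_LOAD_FAST y,c → push 32,13. Stack: [32, 13]
BINARY_OP - → 32 - 13 = 19. Stack: [19]
STORE_FAST y → y=19. Stack: []
LOAD_FAST i → push 0. Stack: [0]
LOAD_CONST → push 1. Stack: [0, 1]
BINARY_OP + → 0 + 1 = 1. Stack: [1]
STORE_FAST i → i=1. Stack: []
LOAD_FAST i → push 1. Stack: [1]
LOAD_CONST → push 2. Stack: [1, 2]
COMPARE_OP bool(<) → 1 vs 2 = True. Stack: [True]
POP_JUMP_IF_FALSE → pop True; no jump. Stack: []
LOAD_FAST_LOAD_FAST y,c → push 19,13. Stack: [19, 13]
BINARY_OP - → 19 - 13 = 6. Stack: [6]
STORE_FAST y → y=6. Stack: []
LOAD_FAST i → push 1. Stack: [1]
LOAD_CONST → push 1. Stack: [1, 1]
BINARY_OP + → 1 + 1 = 2. Stack: [2]
STORE_FAST i → i=2. Stack: []
LOAD_FAST i → push 2. Stack: [2]
LOAD_CONST → push 2. Stack: [2, 2]
COMPARE_OP bool(<) → 2 vs 2 = False. Stack: [False]
POP_JUMP_IF_FALSE → pop False; jump. Stack: []
LOAD_FAST y → push 6. Stack: [6]
RETURN_VALUE → return 6.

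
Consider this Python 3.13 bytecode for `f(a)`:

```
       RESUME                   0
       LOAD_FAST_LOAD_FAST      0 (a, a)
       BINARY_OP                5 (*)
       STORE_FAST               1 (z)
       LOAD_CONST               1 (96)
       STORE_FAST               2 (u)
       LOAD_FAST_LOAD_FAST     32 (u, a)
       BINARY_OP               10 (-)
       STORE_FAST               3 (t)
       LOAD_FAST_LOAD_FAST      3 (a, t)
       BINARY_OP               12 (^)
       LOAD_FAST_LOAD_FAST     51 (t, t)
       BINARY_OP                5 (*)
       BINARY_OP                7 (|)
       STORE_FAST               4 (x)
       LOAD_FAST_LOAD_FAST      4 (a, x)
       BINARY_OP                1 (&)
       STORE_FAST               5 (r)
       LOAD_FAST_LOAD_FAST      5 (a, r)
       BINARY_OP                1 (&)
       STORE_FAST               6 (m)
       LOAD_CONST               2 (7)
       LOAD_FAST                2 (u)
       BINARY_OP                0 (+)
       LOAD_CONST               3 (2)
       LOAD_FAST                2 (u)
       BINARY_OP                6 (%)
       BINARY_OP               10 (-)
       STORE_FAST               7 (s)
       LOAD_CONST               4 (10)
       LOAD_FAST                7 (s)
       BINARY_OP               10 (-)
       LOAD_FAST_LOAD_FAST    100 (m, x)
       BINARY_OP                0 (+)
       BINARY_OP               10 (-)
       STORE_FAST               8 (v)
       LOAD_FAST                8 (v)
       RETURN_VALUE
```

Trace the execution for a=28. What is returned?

LOAD_FAST_LOAD_FAST a,a → push 28,28. Stack: [28, 28]
BINARY_OP * → 28 * 28 = 784. Stack: [784]
STORE_FAST z → z=784. Stack: []
LOAD_CONST → push 96. Stack: [96]
STORE_FAST u → u=96. Stack: []
LOAD_FAST_LOAD_FAST u,a → push 96,28. Stack: [96, 28]
BINARY_OP - → 96 - 28 = 68. Stack: [68]
STORE_FAST t → t=68. Stack: []
LOAD_FAST_LOAD_FAST a,t → push 28,68. Stack: [28, 68]
BINARY_OP ^ → 28 ^ 68 = 88. Stack: [88]
LOAD_FAST_LOAD_FAST t,t → push 68,68. Stack: [88, 68, 68]
BINARY_OP * → 68 * 68 = 4624. Stack: [88, 4624]
BINARY_OP | → 88 | 4624 = 4696. Stack: [4696]
STORE_FAST x → x=4696. Stack: []
LOAD_FAST_LOAD_FAST a,x → push 28,4696. Stack: [28, 4696]
BINARY_OP & → 28 & 4696 = 24. Stack: [24]
STORE_FAST r → r=24. Stack: []
LOAD_FAST_LOAD_FAST a,r → push 28,24. Stack: [28, 24]
BINARY_OP & → 28 & 24 = 24. Stack: [24]
STORE_FAST m → m=24. Stack: []
LOAD_CONST → push 7. Stack: [7]
LOAD_FAST u → push 96. Stack: [7, 96]
BINARY_OP + → 7 + 96 = 103. Stack: [103]
LOAD_CONST → push 2. Stack: [103, 2]
LOAD_FAST u → push 96. Stack: [103, 2, 96]
BINARY_OP % → 2 % 96 = 2. Stack: [103, 2]
BINARY_OP - → 103 - 2 = 101. Stack: [101]
STORE_FAST s → s=101. Stack: []
LOAD_CONST → push 10. Stack: [10]
LOAD_FAST s → push 101. Stack: [10, 101]
BINARY_OP - → 10 - 101 = -91. Stack: [-91]
LOAD_FAST_LOAD_FAST m,x → push 24,4696. Stack: [-91, 24, 4696]
BINARY_OP + → 24 + 4696 = 4720. Stack: [-91, 4720]
BINARY_OP - → -91 - 4720 = -4811. Stack: [-4811]
STORE_FAST v → v=-4811. Stack: []
LOAD_FAST v → push -4811. Stack: [-4811]
RETURN_VALUE → return -4811.

-4811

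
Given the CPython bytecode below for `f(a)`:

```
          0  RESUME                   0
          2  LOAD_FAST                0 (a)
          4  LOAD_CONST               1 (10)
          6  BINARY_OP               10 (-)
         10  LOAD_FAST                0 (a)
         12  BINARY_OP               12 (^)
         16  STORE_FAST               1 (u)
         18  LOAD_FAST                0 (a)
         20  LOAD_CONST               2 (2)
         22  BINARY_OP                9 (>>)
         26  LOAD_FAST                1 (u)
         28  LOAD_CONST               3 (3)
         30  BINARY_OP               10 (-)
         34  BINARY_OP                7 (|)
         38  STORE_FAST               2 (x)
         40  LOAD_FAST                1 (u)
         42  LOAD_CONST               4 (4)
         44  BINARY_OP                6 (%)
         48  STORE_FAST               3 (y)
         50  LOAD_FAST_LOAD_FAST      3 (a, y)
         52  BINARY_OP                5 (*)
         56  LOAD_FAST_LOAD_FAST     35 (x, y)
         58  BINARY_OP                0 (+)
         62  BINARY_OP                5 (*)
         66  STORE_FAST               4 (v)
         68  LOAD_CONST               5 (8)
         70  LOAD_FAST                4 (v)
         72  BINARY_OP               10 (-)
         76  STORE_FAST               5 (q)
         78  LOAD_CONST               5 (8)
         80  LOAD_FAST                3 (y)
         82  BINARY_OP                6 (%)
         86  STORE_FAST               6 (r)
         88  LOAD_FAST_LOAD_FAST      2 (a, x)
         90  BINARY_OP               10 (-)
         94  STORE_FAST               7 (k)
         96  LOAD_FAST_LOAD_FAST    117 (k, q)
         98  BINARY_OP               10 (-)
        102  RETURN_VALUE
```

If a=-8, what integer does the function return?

LOAD_FAST a → push -8. Stack: [-8]
LOAD_CONST → push 10. Stack: [-8, 10]
BINARY_OP - → -8 - 10 = -18. Stack: [-18]
LOAD_FAST a → push -8. Stack: [-18, -8]
BINARY_OP ^ → -18 ^ -8 = 22. Stack: [22]
STORE_FAST u → u=22. Stack: []
LOAD_FAST a → push -8. Stack: [-8]
LOAD_CONST → push 2. Stack: [-8, 2]
BINARY_OP >> → -8 >> 2 = -2. Stack: [-2]
LOAD_FAST u → push 22. Stack: [-2, 22]
LOAD_CONST → push 3. Stack: [-2, 22, 3]
BINARY_OP - → 22 - 3 = 19. Stack: [-2, 19]
BINARY_OP | → -2 | 19 = -1. Stack: [-1]
STORE_FAST x → x=-1. Stack: []
LOAD_FAST u → push 22. Stack: [22]
LOAD_CONST → push 4. Stack: [22, 4]
BINARY_OP % → 22 % 4 = 2. Stack: [2]
STORE_FAST y → y=2. Stack: []
LOAD_FAST_LOAD_FAST a,y → push -8,2. Stack: [-8, 2]
BINARY_OP * → -8 * 2 = -16. Stack: [-16]
LOAD_FAST_LOAD_FAST x,y → push -1,2. Stack: [-16, -1, 2]
BINARY_OP + → -1 + 2 = 1. Stack: [-16, 1]
BINARY_OP * → -16 * 1 = -16. Stack: [-16]
STORE_FAST v → v=-16. Stack: []
LOAD_CONST → push 8. Stack: [8]
LOAD_FAST v → push -16. Stack: [8, -16]
BINARY_OP - → 8 - -16 = 24. Stack: [24]
STORE_FAST q → q=24. Stack: []
LOAD_CONST → push 8. Stack: [8]
LOAD_FAST y → push 2. Stack: [8, 2]
BINARY_OP % → 8 % 2 = 0. Stack: [0]
STORE_FAST r → r=0. Stack: []
LOAD_FAST_LOAD_FAST a,x → push -8,-1. Stack: [-8, -1]
BINARY_OP - → -8 - -1 = -7. Stack: [-7]
STORE_FAST k → k=-7. Stack: []
LOAD_FAST_LOAD_FAST k,q → push -7,24. Stack: [-7, 24]
BINARY_OP - → -7 - 24 = -31. Stack: [-31]
RETURN_VALUE → return -31.

-31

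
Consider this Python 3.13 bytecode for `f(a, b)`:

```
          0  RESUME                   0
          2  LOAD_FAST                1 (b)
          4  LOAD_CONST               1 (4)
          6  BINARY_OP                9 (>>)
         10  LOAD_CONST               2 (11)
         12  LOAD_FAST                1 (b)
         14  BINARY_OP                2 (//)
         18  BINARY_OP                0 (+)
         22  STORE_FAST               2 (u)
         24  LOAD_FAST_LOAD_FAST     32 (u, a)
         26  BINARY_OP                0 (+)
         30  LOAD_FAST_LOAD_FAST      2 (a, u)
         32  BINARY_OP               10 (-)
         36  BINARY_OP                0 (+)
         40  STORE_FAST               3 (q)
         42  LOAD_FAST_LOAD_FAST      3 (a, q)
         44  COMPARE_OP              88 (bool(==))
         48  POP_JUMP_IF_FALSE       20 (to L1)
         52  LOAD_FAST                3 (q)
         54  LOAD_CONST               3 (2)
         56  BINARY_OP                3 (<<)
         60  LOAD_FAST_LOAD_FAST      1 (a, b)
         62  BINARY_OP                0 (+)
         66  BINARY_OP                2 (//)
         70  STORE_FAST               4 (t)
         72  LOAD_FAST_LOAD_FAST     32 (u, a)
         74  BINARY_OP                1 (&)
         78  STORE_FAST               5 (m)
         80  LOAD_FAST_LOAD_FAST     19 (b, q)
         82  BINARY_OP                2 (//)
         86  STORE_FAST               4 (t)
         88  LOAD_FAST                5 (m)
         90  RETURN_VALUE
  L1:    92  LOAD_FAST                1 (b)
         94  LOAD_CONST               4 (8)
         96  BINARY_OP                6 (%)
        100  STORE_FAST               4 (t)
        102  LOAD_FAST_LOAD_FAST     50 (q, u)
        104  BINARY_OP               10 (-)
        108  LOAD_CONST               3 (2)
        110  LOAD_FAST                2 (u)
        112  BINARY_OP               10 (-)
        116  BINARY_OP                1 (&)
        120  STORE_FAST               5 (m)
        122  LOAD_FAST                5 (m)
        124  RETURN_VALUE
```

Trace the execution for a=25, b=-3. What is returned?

7

LOAD_FAST b → push -3. Stack: [-3]
LOAD_CONST → push 4. Stack: [-3, 4]
BINARY_OP >> → -3 >> 4 = -1. Stack: [-1]
LOAD_CONST → push 11. Stack: [-1, 11]
LOAD_FAST b → push -3. Stack: [-1, 11, -3]
BINARY_OP // → 11 // -3 = -4. Stack: [-1, -4]
BINARY_OP + → -1 + -4 = -5. Stack: [-5]
STORE_FAST u → u=-5. Stack: []
LOAD_FAST_LOAD_FAST u,a → push -5,25. Stack: [-5, 25]
BINARY_OP + → -5 + 25 = 20. Stack: [20]
LOAD_FAST_LOAD_FAST a,u → push 25,-5. Stack: [20, 25, -5]
BINARY_OP - → 25 - -5 = 30. Stack: [20, 30]
BINARY_OP + → 20 + 30 = 50. Stack: [50]
STORE_FAST q → q=50. Stack: []
LOAD_FAST_LOAD_FAST a,q → push 25,50. Stack: [25, 50]
COMPARE_OP bool(==) → 25 vs 50 = False. Stack: [False]
POP_JUMP_IF_FALSE → pop False; jump. Stack: []
LOAD_FAST b → push -3. Stack: [-3]
LOAD_CONST → push 8. Stack: [-3, 8]
BINARY_OP % → -3 % 8 = 5. Stack: [5]
STORE_FAST t → t=5. Stack: []
LOAD_FAST_LOAD_FAST q,u → push 50,-5. Stack: [50, -5]
BINARY_OP - → 50 - -5 = 55. Stack: [55]
LOAD_CONST → push 2. Stack: [55, 2]
LOAD_FAST u → push -5. Stack: [55, 2, -5]
BINARY_OP - → 2 - -5 = 7. Stack: [55, 7]
BINARY_OP & → 55 & 7 = 7. Stack: [7]
STORE_FAST m → m=7. Stack: []
LOAD_FAST m → push 7. Stack: [7]
RETURN_VALUE → return 7.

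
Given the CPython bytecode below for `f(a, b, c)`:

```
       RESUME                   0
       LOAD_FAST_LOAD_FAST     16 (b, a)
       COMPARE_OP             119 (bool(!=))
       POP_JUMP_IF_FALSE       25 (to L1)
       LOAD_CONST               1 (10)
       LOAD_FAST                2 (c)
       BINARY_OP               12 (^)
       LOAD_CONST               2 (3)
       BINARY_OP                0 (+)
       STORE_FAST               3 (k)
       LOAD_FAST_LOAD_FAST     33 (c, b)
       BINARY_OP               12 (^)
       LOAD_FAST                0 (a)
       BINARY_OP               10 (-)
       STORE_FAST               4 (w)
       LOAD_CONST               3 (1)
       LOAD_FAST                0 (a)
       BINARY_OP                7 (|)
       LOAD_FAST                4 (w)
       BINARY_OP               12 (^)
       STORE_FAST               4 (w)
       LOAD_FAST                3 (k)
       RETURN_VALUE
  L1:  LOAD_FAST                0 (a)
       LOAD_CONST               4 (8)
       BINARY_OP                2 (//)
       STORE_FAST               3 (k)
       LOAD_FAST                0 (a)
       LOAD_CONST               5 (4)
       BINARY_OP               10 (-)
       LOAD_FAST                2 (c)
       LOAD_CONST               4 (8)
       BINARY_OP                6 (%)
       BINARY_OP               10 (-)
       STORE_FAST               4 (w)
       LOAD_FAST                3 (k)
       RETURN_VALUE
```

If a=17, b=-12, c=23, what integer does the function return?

32

LOAD_FAST_LOAD_FAST b,a → push -12,17. Stack: [-12, 17]
COMPARE_OP bool(!=) → -12 vs 17 = True. Stack: [True]
POP_JUMP_IF_FALSE → pop True; no jump. Stack: []
LOAD_CONST → push 10. Stack: [10]
LOAD_FAST c → push 23. Stack: [10, 23]
BINARY_OP ^ → 10 ^ 23 = 29. Stack: [29]
LOAD_CONST → push 3. Stack: [29, 3]
BINARY_OP + → 29 + 3 = 32. Stack: [32]
STORE_FAST k → k=32. Stack: []
LOAD_FAST_LOAD_FAST c,b → push 23,-12. Stack: [23, -12]
BINARY_OP ^ → 23 ^ -12 = -29. Stack: [-29]
LOAD_FAST a → push 17. Stack: [-29, 17]
BINARY_OP - → -29 - 17 = -46. Stack: [-46]
STORE_FAST w → w=-46. Stack: []
LOAD_CONST → push 1. Stack: [1]
LOAD_FAST a → push 17. Stack: [1, 17]
BINARY_OP | → 1 | 17 = 17. Stack: [17]
LOAD_FAST w → push -46. Stack: [17, -46]
BINARY_OP ^ → 17 ^ -46 = -61. Stack: [-61]
STORE_FAST w → w=-61. Stack: []
LOAD_FAST k → push 32. Stack: [32]
RETURN_VALUE → return 32.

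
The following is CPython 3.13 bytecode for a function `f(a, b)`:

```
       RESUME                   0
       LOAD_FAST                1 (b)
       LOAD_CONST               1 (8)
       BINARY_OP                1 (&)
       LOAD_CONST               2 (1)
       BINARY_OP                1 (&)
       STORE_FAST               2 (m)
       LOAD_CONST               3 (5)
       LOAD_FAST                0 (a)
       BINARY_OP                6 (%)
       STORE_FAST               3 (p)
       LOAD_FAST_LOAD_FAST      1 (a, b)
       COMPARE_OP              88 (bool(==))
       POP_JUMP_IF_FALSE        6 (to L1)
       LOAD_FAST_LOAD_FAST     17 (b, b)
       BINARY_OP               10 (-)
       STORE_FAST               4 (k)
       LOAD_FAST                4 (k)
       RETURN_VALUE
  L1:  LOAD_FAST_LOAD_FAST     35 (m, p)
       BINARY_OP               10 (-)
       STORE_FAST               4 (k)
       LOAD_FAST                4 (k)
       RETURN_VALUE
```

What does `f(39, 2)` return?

LOAD_FAST b → push 2. Stack: [2]
LOAD_CONST → push 8. Stack: [2, 8]
BINARY_OP & → 2 & 8 = 0. Stack: [0]
LOAD_CONST → push 1. Stack: [0, 1]
BINARY_OP & → 0 & 1 = 0. Stack: [0]
STORE_FAST m → m=0. Stack: []
LOAD_CONST → push 5. Stack: [5]
LOAD_FAST a → push 39. Stack: [5, 39]
BINARY_OP % → 5 % 39 = 5. Stack: [5]
STORE_FAST p → p=5. Stack: []
LOAD_FAST_LOAD_FAST a,b → push 39,2. Stack: [39, 2]
COMPARE_OP bool(==) → 39 vs 2 = False. Stack: [False]
POP_JUMP_IF_FALSE → pop False; jump. Stack: []
LOAD_FAST_LOAD_FAST m,p → push 0,5. Stack: [0, 5]
BINARY_OP - → 0 - 5 = -5. Stack: [-5]
STORE_FAST k → k=-5. Stack: []
LOAD_FAST k → push -5. Stack: [-5]
RETURN_VALUE → return -5.

-5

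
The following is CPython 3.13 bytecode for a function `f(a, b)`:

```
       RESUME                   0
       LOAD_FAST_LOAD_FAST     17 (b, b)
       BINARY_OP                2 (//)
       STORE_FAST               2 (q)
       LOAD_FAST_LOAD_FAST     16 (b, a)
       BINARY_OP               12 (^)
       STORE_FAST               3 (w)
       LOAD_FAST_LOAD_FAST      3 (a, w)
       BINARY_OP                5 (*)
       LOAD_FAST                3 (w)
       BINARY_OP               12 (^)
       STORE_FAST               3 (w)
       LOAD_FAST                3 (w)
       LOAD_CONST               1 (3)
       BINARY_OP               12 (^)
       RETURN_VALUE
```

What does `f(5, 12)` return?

39

LOAD_FAST_LOAD_FAST b,b → push 12,12. Stack: [12, 12]
BINARY_OP // → 12 // 12 = 1. Stack: [1]
STORE_FAST q → q=1. Stack: []
LOAD_FAST_LOAD_FAST b,a → push 12,5. Stack: [12, 5]
BINARY_OP ^ → 12 ^ 5 = 9. Stack: [9]
STORE_FAST w → w=9. Stack: []
LOAD_FAST_LOAD_FAST a,w → push 5,9. Stack: [5, 9]
BINARY_OP * → 5 * 9 = 45. Stack: [45]
LOAD_FAST w → push 9. Stack: [45, 9]
BINARY_OP ^ → 45 ^ 9 = 36. Stack: [36]
STORE_FAST w → w=36. Stack: []
LOAD_FAST w → push 36. Stack: [36]
LOAD_CONST → push 3. Stack: [36, 3]
BINARY_OP ^ → 36 ^ 3 = 39. Stack: [39]
RETURN_VALUE → return 39.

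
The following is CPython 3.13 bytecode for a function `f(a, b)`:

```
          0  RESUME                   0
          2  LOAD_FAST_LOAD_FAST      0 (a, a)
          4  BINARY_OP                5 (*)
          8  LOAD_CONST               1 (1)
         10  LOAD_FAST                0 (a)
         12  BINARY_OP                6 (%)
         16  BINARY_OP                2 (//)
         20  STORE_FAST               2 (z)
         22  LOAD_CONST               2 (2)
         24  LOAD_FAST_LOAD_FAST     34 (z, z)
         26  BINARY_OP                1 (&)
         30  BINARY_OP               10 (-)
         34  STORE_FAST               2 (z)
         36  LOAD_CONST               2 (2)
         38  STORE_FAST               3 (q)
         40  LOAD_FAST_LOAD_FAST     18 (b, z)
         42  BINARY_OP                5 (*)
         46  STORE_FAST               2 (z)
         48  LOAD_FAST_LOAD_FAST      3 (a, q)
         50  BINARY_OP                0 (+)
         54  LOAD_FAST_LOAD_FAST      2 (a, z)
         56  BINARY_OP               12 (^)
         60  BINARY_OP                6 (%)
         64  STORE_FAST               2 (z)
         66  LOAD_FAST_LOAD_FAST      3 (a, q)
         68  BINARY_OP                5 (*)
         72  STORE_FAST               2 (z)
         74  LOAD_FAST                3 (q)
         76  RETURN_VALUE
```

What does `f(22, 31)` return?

LOAD_FAST_LOAD_FAST a,a → push 22,22. Stack: [22, 22]
BINARY_OP * → 22 * 22 = 484. Stack: [484]
LOAD_CONST → push 1. Stack: [484, 1]
LOAD_FAST a → push 22. Stack: [484, 1, 22]
BINARY_OP % → 1 % 22 = 1. Stack: [484, 1]
BINARY_OP // → 484 // 1 = 484. Stack: [484]
STORE_FAST z → z=484. Stack: []
LOAD_CONST → push 2. Stack: [2]
LOAD_FAST_LOAD_FAST z,z → push 484,484. Stack: [2, 484, 484]
BINARY_OP & → 484 & 484 = 484. Stack: [2, 484]
BINARY_OP - → 2 - 484 = -482. Stack: [-482]
STORE_FAST z → z=-482. Stack: []
LOAD_CONST → push 2. Stack: [2]
STORE_FAST q → q=2. Stack: []
LOAD_FAST_LOAD_FAST b,z → push 31,-482. Stack: [31, -482]
BINARY_OP * → 31 * -482 = -14942. Stack: [-14942]
STORE_FAST z → z=-14942. Stack: []
LOAD_FAST_LOAD_FAST a,q → push 22,2. Stack: [22, 2]
BINARY_OP + → 22 + 2 = 24. Stack: [24]
LOAD_FAST_LOAD_FAST a,z → push 22,-14942. Stack: [24, 22, -14942]
BINARY_OP ^ → 22 ^ -14942 = -14924. Stack: [24, -14924]
BINARY_OP % → 24 % -14924 = -14900. Stack: [-14900]
STORE_FAST z → z=-14900. Stack: []
LOAD_FAST_LOAD_FAST a,q → push 22,2. Stack: [22, 2]
BINARY_OP * → 22 * 2 = 44. Stack: [44]
STORE_FAST z → z=44. Stack: []
LOAD_FAST q → push 2. Stack: [2]
RETURN_VALUE → return 2.

2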